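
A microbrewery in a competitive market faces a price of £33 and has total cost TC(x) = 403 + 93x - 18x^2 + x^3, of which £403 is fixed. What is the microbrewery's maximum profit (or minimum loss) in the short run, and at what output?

Profit = -£203 at x = 10

AVC = 93 - 18x + x^2 has its minimum £12 at x = 9; price £33 clears that bar, so the firm operates.
With MC = 93 - 36x + 3x^2, P = MC on the upward-sloping part at x* = 10.
TR = 33·10 = 330. TC = 403 + 130 = 533. Profit = 330 − 533 = -£203.
By producing, the firm covers all variable cost plus £200 of fixed cost; shutting down would lose the full £403.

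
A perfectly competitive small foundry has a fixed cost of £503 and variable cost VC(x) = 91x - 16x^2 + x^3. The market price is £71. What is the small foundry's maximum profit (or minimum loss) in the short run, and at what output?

AVC = 91 - 16x + x^2 has its minimum £27 at x = 8; price £71 clears that bar, so the firm operates.
MC = 91 - 32x + 3x^2. Setting P = MC and taking the root on the rising branch gives x* = 10.
TR = 71·10 = 710. TC = 503 + 310 = 813. Profit = 710 − 813 = -£103.
That loss of £103 beats the £503 the firm would lose by shutting down; producing recovers £400 of fixed cost.

Profit = -£103 at x = 10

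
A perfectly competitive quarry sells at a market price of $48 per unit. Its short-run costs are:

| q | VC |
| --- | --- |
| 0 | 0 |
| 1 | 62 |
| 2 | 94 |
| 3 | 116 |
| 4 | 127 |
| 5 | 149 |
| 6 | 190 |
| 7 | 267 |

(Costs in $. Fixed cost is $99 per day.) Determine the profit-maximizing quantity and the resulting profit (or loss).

q = 6; profit = -$1

Profit at each row (π = 48q − TC): q=0: -99; q=1: -113; q=2: -97; q=3: -71; q=4: -34; q=5: -8; q=6: -1; q=7: -30.
Profit is maximized at q = 6. AVC there is 190/6 = $31.67 ≤ P, so producing beats shutting down (which would give -$99).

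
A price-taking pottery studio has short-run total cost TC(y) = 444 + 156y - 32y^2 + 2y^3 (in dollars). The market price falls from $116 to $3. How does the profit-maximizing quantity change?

Output falls from 10 to 0 (the firm shuts down)

MC = 156 - 64y + 6y^2; the shutdown threshold is min AVC = $28 (at y = 8).
With P = $116 above the shutdown price, P = MC gives y = 10.
At P = $3 < min AVC = $28, price no longer covers variable cost at any output, so the firm shuts down: y = 0.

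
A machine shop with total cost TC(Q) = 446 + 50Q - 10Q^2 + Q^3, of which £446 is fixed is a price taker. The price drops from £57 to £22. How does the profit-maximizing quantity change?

AVC = 50 - 10Q + Q^2, minimized at Q = 5 where min AVC = £25. MC = 50 - 20Q + 3Q^2.
With P = £57 above the shutdown price, P = MC gives Q = 7.
At P = £22 < min AVC = £25, price no longer covers variable cost at any output, so the firm shuts down: Q = 0.

Output falls from 7 to 0 (the firm shuts down)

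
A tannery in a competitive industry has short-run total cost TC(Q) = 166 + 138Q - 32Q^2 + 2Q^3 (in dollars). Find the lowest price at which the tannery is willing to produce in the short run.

The shutdown price is the minimum of AVC. VC = 138Q - 32Q^2 + 2Q^3, so AVC = 138 - 32Q + 2Q^2.
dAVC/dQ = -32 + 4Q = 0 gives Q = 8. min AVC = 138 - 32·8 + 2·8^2 = 10.
So the shutdown price is $10.

$10 per unit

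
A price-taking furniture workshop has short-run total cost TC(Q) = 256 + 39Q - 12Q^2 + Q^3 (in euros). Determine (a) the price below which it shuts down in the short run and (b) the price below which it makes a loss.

AVC = 39 - 12Q + Q^2; minimized at Q = 6, giving min AVC = €3. That is the shutdown price.
ATC = 256/Q + 39 - 12Q + Q^2. Setting dATC/dQ = −256/Q^2 − 12 + 2Q = 0 gives Q = 8 (since 2·8^3 − 12·8^2 = 256).
min ATC = 256/8 + 39 − 12·8 + 8^2 = €39. That is the break-even price.
Between these two prices the firm operates at a loss; above €39 it earns a profit.

Shutdown price = €3; break-even price = €39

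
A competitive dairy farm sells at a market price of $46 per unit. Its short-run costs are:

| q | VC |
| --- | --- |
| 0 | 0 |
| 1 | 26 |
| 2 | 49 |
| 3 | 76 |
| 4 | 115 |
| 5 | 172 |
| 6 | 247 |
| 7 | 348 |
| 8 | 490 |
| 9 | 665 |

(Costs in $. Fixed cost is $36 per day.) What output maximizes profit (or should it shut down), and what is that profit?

q = 4; profit = $33

Profit at each row (π = 46q − TC): q=0: -36; q=1: -16; q=2: 7; q=3: 26; q=4: 33; q=5: 22; q=6: -7; q=7: -62; q=8: -158; q=9: -287.
Profit is maximized at q = 4. AVC there is 115/4 = $28.75 ≤ P, so producing beats shutting down (which would give -$36).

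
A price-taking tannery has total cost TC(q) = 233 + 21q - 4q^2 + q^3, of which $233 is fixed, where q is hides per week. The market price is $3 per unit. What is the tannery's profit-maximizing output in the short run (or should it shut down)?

Shut down

From TC, MC = TC'(q) = 21 - 8q + 3q^2 and AVC = VC/q = 21 - 4q + q^2.
AVC is minimized where dAVC/dq = -4 + 2q = 0, at q = 2; min AVC = 21 - 4·2 + 2^2 = $17.
With P < min AVC ($3 < $17), every unit sold adds to the loss.
Best response: produce nothing and absorb the $233 fixed cost.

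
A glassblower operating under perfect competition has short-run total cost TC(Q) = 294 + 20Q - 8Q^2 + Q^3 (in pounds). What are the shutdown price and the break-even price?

Shutdown price = min AVC. AVC = 20 - 8Q + Q^2, with vertex at Q = 4 and minimum £4.
ATC = 294/Q + 20 - 8Q + Q^2. Setting dATC/dQ = −294/Q^2 − 8 + 2Q = 0 gives Q = 7 (since 2·7^3 − 8·7^2 = 294).
min ATC = 294/7 + 20 − 8·7 + 7^2 = £55. That is the break-even price.
For £4 ≤ P < £55 the firm produces at a loss; below £4 it shuts down.

Shutdown price = £4; break-even price = £55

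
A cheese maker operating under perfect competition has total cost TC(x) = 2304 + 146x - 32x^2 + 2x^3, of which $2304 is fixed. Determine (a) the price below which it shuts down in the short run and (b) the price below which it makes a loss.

AVC = 146 - 32x + 2x^2; minimized at x = 8, giving min AVC = $18. That is the shutdown price.
ATC = 2304/x + 146 - 32x + 2x^2. Setting dATC/dx = −2304/x^2 − 32 + 4x = 0 gives x = 12 (since 4·12^3 − 32·12^2 = 2304).
min ATC = 2304/12 + 146 − 32·12 + 2·12^2 = $242. That is the break-even price.
Between these two prices the firm operates at a loss; above $242 it earns a profit.

Shutdown price = $18; break-even price = $242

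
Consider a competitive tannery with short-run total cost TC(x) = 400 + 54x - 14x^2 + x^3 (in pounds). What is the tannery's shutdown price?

The firm shuts down when price falls below the minimum of average variable cost. AVC = VC/x = 54 - 14x + x^2.
dAVC/dx = -14 + 2x = 0 gives x = 7. min AVC = 54 - 14·7 + 7^2 = 5.
The firm shuts down for any P below £5.

£5 per unit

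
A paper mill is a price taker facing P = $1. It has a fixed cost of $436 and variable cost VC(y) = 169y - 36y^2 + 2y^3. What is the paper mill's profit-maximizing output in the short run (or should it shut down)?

From TC, MC = TC'(y) = 169 - 72y + 6y^2 and AVC = VC/y = 169 - 36y + 2y^2.
AVC hits its minimum where MC = AVC, at y = 9, giving min AVC = 169 - 36·9 + 2·9^2 = $7.
With P < min AVC ($1 < $7), every unit sold adds to the loss.
Shutting down limits the loss to fixed cost, $436.

Shut down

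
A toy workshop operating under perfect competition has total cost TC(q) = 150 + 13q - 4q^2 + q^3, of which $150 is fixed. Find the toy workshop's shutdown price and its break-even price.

Shutdown price = $9; break-even price = $48

Shutdown price = min AVC. AVC = 13 - 4q + q^2, with vertex at q = 2 and minimum $9.
ATC = 150/q + 13 - 4q + q^2. Setting dATC/dq = −150/q^2 − 4 + 2q = 0 gives q = 5 (since 2·5^3 − 4·5^2 = 150).
min ATC = 150/5 + 13 − 4·5 + 5^2 = $48. That is the break-even price.
Between these two prices the firm operates at a loss; above $48 it earns a profit.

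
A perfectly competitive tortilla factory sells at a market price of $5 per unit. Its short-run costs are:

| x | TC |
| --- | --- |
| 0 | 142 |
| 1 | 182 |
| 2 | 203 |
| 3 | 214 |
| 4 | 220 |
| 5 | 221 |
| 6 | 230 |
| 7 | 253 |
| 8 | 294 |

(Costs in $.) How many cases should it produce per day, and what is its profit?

Compute π = P·x − TC at each output: x=0: -142; x=1: -177; x=2: -193; x=3: -199; x=4: -200; x=5: -196; x=6: -200; x=7: -218; x=8: -254.
Profit is highest at x = 0. Equivalently, the lowest AVC in the table is 88/6 ≈ $14.67 at x = 6, and P = $5 falls below it — price never covers variable cost, so the firm shuts down and loses only its fixed cost.

x = 0 (shut down); profit = -$142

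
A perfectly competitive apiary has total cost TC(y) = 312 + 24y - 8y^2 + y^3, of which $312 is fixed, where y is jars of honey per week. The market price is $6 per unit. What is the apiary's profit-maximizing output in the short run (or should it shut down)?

Shut down

Variable cost is VC = 24y - 8y^2 + y^3, so AVC = VC/y = 24 - 8y + y^2 and MC = dTC/dy = 24 - 16y + 3y^2.
AVC is minimized where dAVC/dy = -8 + 2y = 0, at y = 4; min AVC = 24 - 8·4 + 4^2 = $8.
P = $6 lies below min AVC = $8; no output level covers variable cost.
Shutting down limits the loss to fixed cost, $312.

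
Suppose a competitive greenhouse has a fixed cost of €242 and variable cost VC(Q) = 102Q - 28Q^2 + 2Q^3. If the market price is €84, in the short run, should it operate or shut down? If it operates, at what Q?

Produce at Q = 9

From TC, MC = TC'(Q) = 102 - 56Q + 6Q^2 and AVC = VC/Q = 102 - 28Q + 2Q^2.
AVC hits its minimum where MC = AVC, at Q = 7, giving min AVC = 102 - 28·7 + 2·7^2 = €4.
Because €84 ≥ €4, revenue can cover variable cost; the firm operates.
P = MC gives 18 - 56Q + 6Q^2 = 0, with roots 1/3 and 9. Take the larger (rising MC): Q* = 9.
Check: AVC at Q = 9 is €12 ≤ P, so revenue covers variable cost.
Profit = P·Q − TC = 84·9 − 350 = €406.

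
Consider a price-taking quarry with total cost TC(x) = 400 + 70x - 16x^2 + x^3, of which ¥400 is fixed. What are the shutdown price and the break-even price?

AVC = 70 - 16x + x^2; minimized at x = 8, giving min AVC = ¥6. That is the shutdown price.
ATC = 400/x + 70 - 16x + x^2. Setting dATC/dx = −400/x^2 − 16 + 2x = 0 gives x = 10 (since 2·10^3 − 16·10^2 = 400).
min ATC = 400/10 + 70 − 16·10 + 10^2 = ¥50. That is the break-even price.
For ¥6 ≤ P < ¥50 the firm produces at a loss; below ¥6 it shuts down.

Shutdown price = ¥6; break-even price = ¥50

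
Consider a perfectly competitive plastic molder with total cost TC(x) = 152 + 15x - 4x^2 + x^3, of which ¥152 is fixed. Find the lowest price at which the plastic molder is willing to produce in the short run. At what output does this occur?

¥11 per unit, at x = 2

The firm shuts down when price falls below the minimum of average variable cost. AVC = VC/x = 15 - 4x + x^2.
dAVC/dx = -4 + 2x = 0 gives x = 2. min AVC = 15 - 4·2 + 2^2 = 11.
The firm shuts down for any P below ¥11.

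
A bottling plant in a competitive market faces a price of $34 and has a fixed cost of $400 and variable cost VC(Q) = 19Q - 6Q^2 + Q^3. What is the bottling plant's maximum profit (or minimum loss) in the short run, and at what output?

AVC = 19 - 6Q + Q^2 has its minimum $10 at Q = 3; price $34 clears that bar, so the firm operates.
MC = 19 - 12Q + 3Q^2. Setting P = MC and taking the root on the rising branch gives Q* = 5.
TR = 34·5 = 170. TC = 400 + 70 = 470. Profit = 170 − 470 = -$300.
By producing, the firm covers all variable cost plus $100 of fixed cost; shutting down would lose the full $400.

Profit = -$300 at Q = 5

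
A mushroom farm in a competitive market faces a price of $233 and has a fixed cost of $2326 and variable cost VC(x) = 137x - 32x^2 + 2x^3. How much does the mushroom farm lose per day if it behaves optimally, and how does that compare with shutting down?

Profit = -$22 at x = 12

AVC = 137 - 32x + 2x^2; min AVC = $9 at x = 8. Since P = $233 ≥ min AVC, the firm produces.
With MC = 137 - 64x + 6x^2, P = MC on the upward-sloping part at x* = 12.
TR = 233·12 = 2796. TC = 2326 + 492 = 2818. Profit = 2796 − 2818 = -$22.
Shutting down would mean losing the fixed cost of $2326, so operating at a loss of $22 is better by $2304.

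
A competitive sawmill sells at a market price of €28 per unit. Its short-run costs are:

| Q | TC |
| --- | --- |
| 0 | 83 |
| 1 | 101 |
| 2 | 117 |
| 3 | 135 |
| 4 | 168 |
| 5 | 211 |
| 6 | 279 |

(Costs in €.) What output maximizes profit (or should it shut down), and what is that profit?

Profit at each row (π = 28Q − TC): Q=0: -83; Q=1: -73; Q=2: -61; Q=3: -51; Q=4: -56; Q=5: -71; Q=6: -111.
Profit is maximized at Q = 3. AVC there is 52/3 = €17.33 ≤ P, so producing beats shutting down (which would give -€83).

Q = 3; profit = -€51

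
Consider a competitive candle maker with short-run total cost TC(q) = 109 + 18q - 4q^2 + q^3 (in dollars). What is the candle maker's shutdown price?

The firm shuts down when price falls below the minimum of average variable cost. AVC = VC/q = 18 - 4q + q^2.
At the minimum of AVC, MC = AVC. MC = 18 - 8q + 3q^2; setting MC = AVC gives 2q^2 - 4q = 0, so q = 2. min AVC = 14.
So the shutdown price is $14.

$14 per unit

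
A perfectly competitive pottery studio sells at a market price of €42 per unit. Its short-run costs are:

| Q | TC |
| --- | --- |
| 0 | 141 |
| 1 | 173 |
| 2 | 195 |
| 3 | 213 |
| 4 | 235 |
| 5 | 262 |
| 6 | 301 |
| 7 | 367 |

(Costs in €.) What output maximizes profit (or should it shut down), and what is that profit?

Tabulate TR − TC: Q=0: -141; Q=1: -131; Q=2: -111; Q=3: -87; Q=4: -67; Q=5: -52; Q=6: -49; Q=7: -73.
Profit is maximized at Q = 6. AVC there is 160/6 = €26.67 ≤ P, so producing beats shutting down (which would give -€141).

Q = 6; profit = -€49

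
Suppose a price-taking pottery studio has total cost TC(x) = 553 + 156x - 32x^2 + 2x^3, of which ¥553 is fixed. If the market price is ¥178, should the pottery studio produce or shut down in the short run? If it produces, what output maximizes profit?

Produce at x = 11

From TC, MC = TC'(x) = 156 - 64x + 6x^2 and AVC = VC/x = 156 - 32x + 2x^2.
AVC is minimized where dAVC/dx = -32 + 4x = 0, at x = 8; min AVC = 156 - 32·8 + 2·8^2 = ¥28.
P = ¥178 exceeds min AVC = ¥28, so the firm stays open.
P = MC gives -22 - 64x + 6x^2 = 0, with roots -1/3 and 11. Take the larger (rising MC): x* = 11.
Check: AVC at x = 11 is ¥46 ≤ P, so revenue covers variable cost.
Profit = P·x − TC = 178·11 − 1059 = ¥899.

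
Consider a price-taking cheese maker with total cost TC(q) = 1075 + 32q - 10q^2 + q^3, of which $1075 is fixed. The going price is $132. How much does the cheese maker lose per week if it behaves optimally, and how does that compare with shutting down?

AVC = 32 - 10q + q^2; min AVC = $7 at q = 5. Since P = $132 ≥ min AVC, the firm produces.
With MC = 32 - 20q + 3q^2, P = MC on the upward-sloping part at q* = 10.
TR = 132·10 = 1320. TC = 1075 + 320 = 1395. Profit = 1320 − 1395 = -$75.
By producing, the firm covers all variable cost plus $1000 of fixed cost; shutting down would lose the full $1075.

Profit = -$75 at q = 10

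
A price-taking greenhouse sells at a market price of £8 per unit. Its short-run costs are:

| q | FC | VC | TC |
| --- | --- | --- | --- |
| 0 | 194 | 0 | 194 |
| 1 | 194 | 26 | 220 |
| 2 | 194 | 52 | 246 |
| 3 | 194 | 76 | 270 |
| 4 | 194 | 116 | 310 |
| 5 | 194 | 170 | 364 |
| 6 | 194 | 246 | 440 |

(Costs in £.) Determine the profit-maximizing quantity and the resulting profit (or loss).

q = 0 (shut down); profit = -£194

Compute π = P·q − TC at each output: q=0: -194; q=1: -212; q=2: -230; q=3: -246; q=4: -278; q=5: -324; q=6: -392.
Profit is highest at q = 0. Equivalently, the lowest AVC in the table is 76/3 ≈ £25.33 at q = 3, and P = £8 falls below it — price never covers variable cost, so the firm shuts down and loses only its fixed cost.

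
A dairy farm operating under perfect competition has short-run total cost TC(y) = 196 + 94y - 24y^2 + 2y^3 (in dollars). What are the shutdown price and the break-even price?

Shutdown price = min AVC. AVC = 94 - 24y + 2y^2, with vertex at y = 6 and minimum $22.
ATC = 196/y + 94 - 24y + 2y^2. Setting dATC/dy = −196/y^2 − 24 + 4y = 0 gives y = 7 (since 4·7^3 − 24·7^2 = 196).
min ATC = 196/7 + 94 − 24·7 + 2·7^2 = $52. That is the break-even price.
For $22 ≤ P < $52 the firm produces at a loss; below $22 it shuts down.

Shutdown price = $22; break-even price = $52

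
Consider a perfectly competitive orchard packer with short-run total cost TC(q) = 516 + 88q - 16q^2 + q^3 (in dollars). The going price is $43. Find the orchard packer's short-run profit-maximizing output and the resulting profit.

AVC = 88 - 16q + q^2; min AVC = $24 at q = 8. Since P = $43 ≥ min AVC, the firm produces.
MC = 88 - 32q + 3q^2. Setting P = MC and taking the root on the rising branch gives q* = 9.
TR = 43·9 = 387. TC = 516 + 225 = 741. Profit = 387 − 741 = -$354.
Shutting down would mean losing the fixed cost of $516, so operating at a loss of $354 is better by $162.

Profit = -$354 at q = 9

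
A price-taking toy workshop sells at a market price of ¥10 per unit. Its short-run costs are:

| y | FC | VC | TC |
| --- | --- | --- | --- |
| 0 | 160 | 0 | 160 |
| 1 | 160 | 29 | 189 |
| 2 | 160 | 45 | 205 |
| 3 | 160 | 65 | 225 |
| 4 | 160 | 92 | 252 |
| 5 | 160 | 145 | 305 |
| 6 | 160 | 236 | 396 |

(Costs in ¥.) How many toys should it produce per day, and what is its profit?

y = 0 (shut down); profit = -¥160

Profit at each row (π = 10y − TC): y=0: -160; y=1: -179; y=2: -185; y=3: -195; y=4: -212; y=5: -255; y=6: -336.
Profit is highest at y = 0. Equivalently, the lowest AVC in the table is 65/3 ≈ ¥21.67 at y = 3, and P = ¥10 falls below it — price never covers variable cost, so the firm shuts down and loses only its fixed cost.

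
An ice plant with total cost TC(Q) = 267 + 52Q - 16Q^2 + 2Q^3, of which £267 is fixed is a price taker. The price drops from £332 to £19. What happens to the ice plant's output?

MC = 52 - 32Q + 6Q^2; the shutdown threshold is min AVC = £20 (at Q = 4).
With P = £332 above the shutdown price, P = MC gives Q = 10.
At P = £19 < min AVC = £20, price no longer covers variable cost at any output, so the firm shuts down: Q = 0.

Output falls from 10 to 0 (the firm shuts down)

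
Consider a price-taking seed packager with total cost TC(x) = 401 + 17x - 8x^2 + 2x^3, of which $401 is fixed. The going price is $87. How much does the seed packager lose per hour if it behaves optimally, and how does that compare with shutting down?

Profit = -$101 at x = 5

AVC = 17 - 8x + 2x^2 has its minimum $9 at x = 2; price $87 clears that bar, so the firm operates.
With MC = 17 - 16x + 6x^2, P = MC on the upward-sloping part at x* = 5.
TR = 87·5 = 435. TC = 401 + 135 = 536. Profit = 435 − 536 = -$101.
Shutting down would mean losing the fixed cost of $401, so operating at a loss of $101 is better by $300.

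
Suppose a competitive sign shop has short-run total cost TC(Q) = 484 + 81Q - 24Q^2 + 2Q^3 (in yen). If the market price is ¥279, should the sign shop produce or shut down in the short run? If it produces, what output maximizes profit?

From TC, MC = TC'(Q) = 81 - 48Q + 6Q^2 and AVC = VC/Q = 81 - 24Q + 2Q^2.
AVC is minimized where dAVC/dQ = -24 + 4Q = 0, at Q = 6; min AVC = 81 - 24·6 + 2·6^2 = ¥9.
P = ¥279 exceeds min AVC = ¥9, so the firm stays open.
Set P = MC: 279 = 81 - 48Q + 6Q^2 → -198 - 48Q + 6Q^2 = 0. The roots are Q = -3 and Q = 11; the profit-maximizing output is on the rising part of MC, so Q* = 11.
Check: AVC at Q = 11 is ¥59 ≤ P, so revenue covers variable cost.
Profit = P·Q − TC = 279·11 − 1133 = ¥1936.

Produce at Q = 11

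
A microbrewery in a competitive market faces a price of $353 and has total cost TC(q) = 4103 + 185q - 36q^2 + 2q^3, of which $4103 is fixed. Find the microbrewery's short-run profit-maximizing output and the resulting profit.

AVC = 185 - 36q + 2q^2 has its minimum $23 at q = 9; price $353 clears that bar, so the firm operates.
MC = 185 - 72q + 6q^2. Setting P = MC and taking the root on the rising branch gives q* = 14.
TR = 353·14 = 4942. TC = 4103 + 1022 = 5125. Profit = 4942 − 5125 = -$183.
Shutting down would mean losing the fixed cost of $4103, so operating at a loss of $183 is better by $3920.

Profit = -$183 at q = 14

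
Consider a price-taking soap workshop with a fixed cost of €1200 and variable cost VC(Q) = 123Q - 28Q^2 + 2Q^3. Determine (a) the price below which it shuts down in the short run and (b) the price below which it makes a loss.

AVC = 123 - 28Q + 2Q^2; minimized at Q = 7, giving min AVC = €25. That is the shutdown price.
ATC = 1200/Q + 123 - 28Q + 2Q^2. Setting dATC/dQ = −1200/Q^2 − 28 + 4Q = 0 gives Q = 10 (since 4·10^3 − 28·10^2 = 1200).
min ATC = 1200/10 + 123 − 28·10 + 2·10^2 = €163. That is the break-even price.
For €25 ≤ P < €163 the firm produces at a loss; below €25 it shuts down.

Shutdown price = €25; break-even price = €163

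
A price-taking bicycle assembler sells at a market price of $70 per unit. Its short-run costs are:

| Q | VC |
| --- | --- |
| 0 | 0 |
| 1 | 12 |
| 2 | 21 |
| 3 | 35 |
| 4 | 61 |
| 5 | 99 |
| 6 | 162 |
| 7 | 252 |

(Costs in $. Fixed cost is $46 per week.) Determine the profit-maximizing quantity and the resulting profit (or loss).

Profit at each row (π = 70Q − TC): Q=0: -46; Q=1: 12; Q=2: 73; Q=3: 129; Q=4: 173; Q=5: 205; Q=6: 212; Q=7: 192.
Profit is maximized at Q = 6. AVC there is 162/6 = $27 ≤ P, so producing beats shutting down (which would give -$46).

Q = 6; profit = $212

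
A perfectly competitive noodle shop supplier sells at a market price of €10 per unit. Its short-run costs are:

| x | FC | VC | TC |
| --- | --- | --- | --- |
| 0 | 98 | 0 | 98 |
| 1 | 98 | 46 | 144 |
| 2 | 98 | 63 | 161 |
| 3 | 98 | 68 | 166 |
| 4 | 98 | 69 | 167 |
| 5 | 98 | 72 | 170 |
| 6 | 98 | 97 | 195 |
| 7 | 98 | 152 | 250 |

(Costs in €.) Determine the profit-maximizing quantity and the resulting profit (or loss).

Tabulate TR − TC: x=0: -98; x=1: -134; x=2: -141; x=3: -136; x=4: -127; x=5: -120; x=6: -135; x=7: -180.
Profit is highest at x = 0. Equivalently, the lowest AVC in the table is 72/5 ≈ €14.40 at x = 5, and P = €10 falls below it — price never covers variable cost, so the firm shuts down and loses only its fixed cost.

x = 0 (shut down); profit = -€98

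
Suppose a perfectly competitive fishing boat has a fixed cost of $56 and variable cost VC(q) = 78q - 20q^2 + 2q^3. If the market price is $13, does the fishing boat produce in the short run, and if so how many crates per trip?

From TC, MC = TC'(q) = 78 - 40q + 6q^2 and AVC = VC/q = 78 - 20q + 2q^2.
The AVC parabola has its vertex at q = 20/4 = 5, where AVC = 78 - 20·5 + 2·5^2 = $28.
With P < min AVC ($13 < $28), every unit sold adds to the loss.
The firm minimizes its loss by shutting down and losing only its fixed cost of $56.

Shut down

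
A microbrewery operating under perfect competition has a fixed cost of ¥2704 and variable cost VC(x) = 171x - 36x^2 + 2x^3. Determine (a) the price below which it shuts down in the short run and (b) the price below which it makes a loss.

AVC = 171 - 36x + 2x^2; minimized at x = 9, giving min AVC = ¥9. That is the shutdown price.
ATC = 2704/x + 171 - 36x + 2x^2. Setting dATC/dx = −2704/x^2 − 36 + 4x = 0 gives x = 13 (since 4·13^3 − 36·13^2 = 2704).
min ATC = 2704/13 + 171 − 36·13 + 2·13^2 = ¥249. That is the break-even price.
Between these two prices the firm operates at a loss; above ¥249 it earns a profit.

Shutdown price = ¥9; break-even price = ¥249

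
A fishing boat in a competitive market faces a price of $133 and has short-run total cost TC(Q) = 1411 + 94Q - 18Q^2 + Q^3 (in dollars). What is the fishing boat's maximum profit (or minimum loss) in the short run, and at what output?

Profit = -$59 at Q = 13

AVC = 94 - 18Q + Q^2 has its minimum $13 at Q = 9; price $133 clears that bar, so the firm operates.
With MC = 94 - 36Q + 3Q^2, P = MC on the upward-sloping part at Q* = 13.
TR = 133·13 = 1729. TC = 1411 + 377 = 1788. Profit = 1729 − 1788 = -$59.
That loss of $59 beats the $1411 the firm would lose by shutting down; producing recovers $1352 of fixed cost.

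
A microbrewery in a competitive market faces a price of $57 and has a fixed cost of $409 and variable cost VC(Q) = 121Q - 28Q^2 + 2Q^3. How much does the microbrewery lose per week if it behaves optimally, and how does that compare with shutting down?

AVC = 121 - 28Q + 2Q^2; min AVC = $23 at Q = 7. Since P = $57 ≥ min AVC, the firm produces.
With MC = 121 - 56Q + 6Q^2, P = MC on the upward-sloping part at Q* = 8.
TR = 57·8 = 456. TC = 409 + 200 = 609. Profit = 456 − 609 = -$153.
That loss of $153 beats the $409 the firm would lose by shutting down; producing recovers $256 of fixed cost.

Profit = -$153 at Q = 8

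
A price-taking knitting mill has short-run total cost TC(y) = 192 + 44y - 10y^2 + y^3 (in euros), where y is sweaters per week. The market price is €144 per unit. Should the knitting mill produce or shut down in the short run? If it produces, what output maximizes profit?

Produce at y = 10

Strip out fixed cost: VC = 44y - 10y^2 + y^3. Then AVC = 44 - 10y + y^2 and MC = 44 - 20y + 3y^2.
AVC is minimized where dAVC/dy = -10 + 2y = 0, at y = 5; min AVC = 44 - 10·5 + 5^2 = €19.
Since P = €144 ≥ min AVC = €19, price covers variable cost and the firm should produce.
P = MC gives -100 - 20y + 3y^2 = 0, with roots -10/3 and 10. Take the larger (rising MC): y* = 10.
Check: AVC at y = 10 is €44 ≤ P, so revenue covers variable cost.
Profit = P·y − TC = 144·10 − 632 = €808.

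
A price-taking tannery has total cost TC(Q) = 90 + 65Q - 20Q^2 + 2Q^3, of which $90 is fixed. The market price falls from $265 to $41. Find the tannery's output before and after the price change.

Output falls from 10 to 6

AVC = 65 - 20Q + 2Q^2, minimized at Q = 5 where min AVC = $15. MC = 65 - 40Q + 6Q^2.
With P = $265 above the shutdown price, P = MC gives Q = 10.
At P = $41 ≥ min AVC, set P = MC: Q = 6. The firm stays open but cuts output.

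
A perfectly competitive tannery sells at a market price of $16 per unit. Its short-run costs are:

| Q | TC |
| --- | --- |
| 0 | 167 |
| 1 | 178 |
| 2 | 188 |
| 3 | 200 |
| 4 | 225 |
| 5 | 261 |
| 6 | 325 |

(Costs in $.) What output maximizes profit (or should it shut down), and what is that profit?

Q = 3; profit = -$152

Profit at each row (π = 16Q − TC): Q=0: -167; Q=1: -162; Q=2: -156; Q=3: -152; Q=4: -161; Q=5: -181; Q=6: -229.
Profit is maximized at Q = 3. AVC there is 33/3 = $11 ≤ P, so producing beats shutting down (which would give -$167).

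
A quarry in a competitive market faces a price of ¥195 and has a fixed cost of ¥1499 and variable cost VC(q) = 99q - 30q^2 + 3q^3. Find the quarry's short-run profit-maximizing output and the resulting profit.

Profit = -¥347 at q = 8

AVC = 99 - 30q + 3q^2 has its minimum ¥24 at q = 5; price ¥195 clears that bar, so the firm operates.
With MC = 99 - 60q + 9q^2, P = MC on the upward-sloping part at q* = 8.
TR = 195·8 = 1560. TC = 1499 + 408 = 1907. Profit = 1560 − 1907 = -¥347.
By producing, the firm covers all variable cost plus ¥1152 of fixed cost; shutting down would lose the full ¥1499.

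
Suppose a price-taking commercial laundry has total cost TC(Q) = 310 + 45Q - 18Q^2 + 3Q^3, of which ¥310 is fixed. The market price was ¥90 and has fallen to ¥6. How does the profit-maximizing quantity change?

AVC = 45 - 18Q + 3Q^2, minimized at Q = 3 where min AVC = ¥18. MC = 45 - 36Q + 9Q^2.
At P = ¥90 ≥ min AVC, set P = MC on the rising branch: Q = 5.
At P = ¥6 < min AVC = ¥18, price no longer covers variable cost at any output, so the firm shuts down: Q = 0.

Output falls from 5 to 0 (the firm shuts down)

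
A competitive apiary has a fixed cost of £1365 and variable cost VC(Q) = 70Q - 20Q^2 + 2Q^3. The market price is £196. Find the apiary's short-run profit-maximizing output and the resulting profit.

Profit = -£69 at Q = 9

AVC = 70 - 20Q + 2Q^2 has its minimum £20 at Q = 5; price £196 clears that bar, so the firm operates.
MC = 70 - 40Q + 6Q^2. Setting P = MC and taking the root on the rising branch gives Q* = 9.
TR = 196·9 = 1764. TC = 1365 + 468 = 1833. Profit = 1764 − 1833 = -£69.
Shutting down would mean losing the fixed cost of £1365, so operating at a loss of £69 is better by £1296.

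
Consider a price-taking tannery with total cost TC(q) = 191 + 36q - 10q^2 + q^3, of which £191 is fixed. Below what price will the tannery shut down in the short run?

Short-run supply begins at min AVC. From VC = 36q - 10q^2 + q^3, AVC = 36 - 10q + q^2.
dAVC/dq = -10 + 2q = 0 gives q = 5. min AVC = 36 - 10·5 + 5^2 = 11.
So the shutdown price is £11.

£11 per unit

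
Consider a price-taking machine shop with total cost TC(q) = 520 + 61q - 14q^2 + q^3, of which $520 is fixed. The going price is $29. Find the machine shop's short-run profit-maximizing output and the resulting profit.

AVC = 61 - 14q + q^2; min AVC = $12 at q = 7. Since P = $29 ≥ min AVC, the firm produces.
With MC = 61 - 28q + 3q^2, P = MC on the upward-sloping part at q* = 8.
TR = 29·8 = 232. TC = 520 + 104 = 624. Profit = 232 − 624 = -$392.
Shutting down would mean losing the fixed cost of $520, so operating at a loss of $392 is better by $128.

Profit = -$392 at q = 8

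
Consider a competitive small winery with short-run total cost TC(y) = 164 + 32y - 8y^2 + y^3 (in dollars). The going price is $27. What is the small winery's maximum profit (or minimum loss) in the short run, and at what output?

Profit = -$114 at y = 5

AVC = 32 - 8y + y^2; min AVC = $16 at y = 4. Since P = $27 ≥ min AVC, the firm produces.
MC = 32 - 16y + 3y^2. Setting P = MC and taking the root on the rising branch gives y* = 5.
TR = 27·5 = 135. TC = 164 + 85 = 249. Profit = 135 − 249 = -$114.
By producing, the firm covers all variable cost plus $50 of fixed cost; shutting down would lose the full $164.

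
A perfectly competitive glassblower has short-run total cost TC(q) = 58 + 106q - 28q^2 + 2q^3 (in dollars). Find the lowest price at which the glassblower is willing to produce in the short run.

The shutdown price is the minimum of AVC. VC = 106q - 28q^2 + 2q^3, so AVC = 106 - 28q + 2q^2.
At the minimum of AVC, MC = AVC. MC = 106 - 56q + 6q^2; setting MC = AVC gives 4q^2 - 28q = 0, so q = 7. min AVC = 8.
The firm shuts down for any P below $8.

$8 per unit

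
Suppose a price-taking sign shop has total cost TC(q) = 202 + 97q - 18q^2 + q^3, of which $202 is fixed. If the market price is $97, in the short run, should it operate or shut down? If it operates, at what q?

Variable cost is VC = 97q - 18q^2 + q^3, so AVC = VC/q = 97 - 18q + q^2 and MC = dTC/dq = 97 - 36q + 3q^2.
The AVC parabola has its vertex at q = 18/2 = 9, where AVC = 97 - 18·9 + 9^2 = $16.
Since P = $97 ≥ min AVC = $16, price covers variable cost and the firm should produce.
Set P = MC: 97 = 97 - 36q + 3q^2 → -36q + 3q^2 = 0. The roots are q = 0 and q = 12; the profit-maximizing output is on the rising part of MC, so q* = 12.
Check: AVC at q = 12 is $25 ≤ P, so revenue covers variable cost.
Profit = P·q − TC = 97·12 − 502 = $662.

Produce at q = 12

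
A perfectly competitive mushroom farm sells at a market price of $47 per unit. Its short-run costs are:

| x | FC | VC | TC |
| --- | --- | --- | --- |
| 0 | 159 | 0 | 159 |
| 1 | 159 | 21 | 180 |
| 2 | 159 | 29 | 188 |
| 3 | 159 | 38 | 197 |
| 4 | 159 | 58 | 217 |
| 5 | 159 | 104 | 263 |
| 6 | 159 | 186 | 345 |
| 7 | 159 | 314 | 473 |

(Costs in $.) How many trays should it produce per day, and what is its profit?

x = 5; profit = -$28

Compute π = P·x − TC at each output: x=0: -159; x=1: -133; x=2: -94; x=3: -56; x=4: -29; x=5: -28; x=6: -63; x=7: -144.
Profit is maximized at x = 5. AVC there is 104/5 = $20.80 ≤ P, so producing beats shutting down (which would give -$159).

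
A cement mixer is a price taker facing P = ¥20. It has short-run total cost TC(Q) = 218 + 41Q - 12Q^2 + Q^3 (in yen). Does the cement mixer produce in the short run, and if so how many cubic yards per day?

Produce at Q = 7

Variable cost is VC = 41Q - 12Q^2 + Q^3, so AVC = VC/Q = 41 - 12Q + Q^2 and MC = dTC/dQ = 41 - 24Q + 3Q^2.
AVC hits its minimum where MC = AVC, at Q = 6, giving min AVC = 41 - 12·6 + 6^2 = ¥5.
Because ¥20 ≥ ¥5, revenue can cover variable cost; the firm operates.
Solving P = MC: 21 - 24Q + 3Q^2 = 0 ⇒ Q = 1 or 7. On the upward-sloping branch, Q* = 7.
Check: AVC at Q = 7 is ¥6 ≤ P, so revenue covers variable cost.
Profit = P·Q − TC = 20·7 − 260 = -¥120, a loss, but smaller than the ¥218 fixed cost the firm would lose by shutting down.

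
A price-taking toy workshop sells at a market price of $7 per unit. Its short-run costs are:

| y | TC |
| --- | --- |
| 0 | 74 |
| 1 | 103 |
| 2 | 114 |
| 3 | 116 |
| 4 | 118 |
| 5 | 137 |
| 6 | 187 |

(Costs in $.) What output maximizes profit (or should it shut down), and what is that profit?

Profit at each row (π = 7y − TC): y=0: -74; y=1: -96; y=2: -100; y=3: -95; y=4: -90; y=5: -102; y=6: -145.
Profit is highest at y = 0. Equivalently, the lowest AVC in the table is 44/4 ≈ $11 at y = 4, and P = $7 falls below it — price never covers variable cost, so the firm shuts down and loses only its fixed cost.

y = 0 (shut down); profit = -$74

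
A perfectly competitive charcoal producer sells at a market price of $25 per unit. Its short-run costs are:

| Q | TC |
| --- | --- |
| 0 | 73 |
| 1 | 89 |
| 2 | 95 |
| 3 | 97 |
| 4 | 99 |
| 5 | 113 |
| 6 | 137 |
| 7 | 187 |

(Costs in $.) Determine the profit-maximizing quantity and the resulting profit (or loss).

Tabulate TR − TC: Q=0: -73; Q=1: -64; Q=2: -45; Q=3: -22; Q=4: 1; Q=5: 12; Q=6: 13; Q=7: -12.
Profit is maximized at Q = 6. AVC there is 64/6 = $10.67 ≤ P, so producing beats shutting down (which would give -$73).

Q = 6; profit = $13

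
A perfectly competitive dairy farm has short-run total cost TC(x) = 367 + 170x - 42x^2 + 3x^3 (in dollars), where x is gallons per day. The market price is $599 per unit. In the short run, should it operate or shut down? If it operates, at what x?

Strip out fixed cost: VC = 170x - 42x^2 + 3x^3. Then AVC = 170 - 42x + 3x^2 and MC = 170 - 84x + 9x^2.
The AVC parabola has its vertex at x = 42/6 = 7, where AVC = 170 - 42·7 + 3·7^2 = $23.
Since P = $599 ≥ min AVC = $23, price covers variable cost and the firm should produce.
Solving P = MC: -429 - 84x + 9x^2 = 0 ⇒ x = -11/3 or 13. On the upward-sloping branch, x* = 13.
Check: AVC at x = 13 is $131 ≤ P, so revenue covers variable cost.
Profit = P·x − TC = 599·13 − 2070 = $5717.

Produce at x = 13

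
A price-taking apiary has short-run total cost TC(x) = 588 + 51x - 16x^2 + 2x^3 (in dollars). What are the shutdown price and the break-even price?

Shutdown price = $19; break-even price = $121

Shutdown price = min AVC. AVC = 51 - 16x + 2x^2, with vertex at x = 4 and minimum $19.
ATC = 588/x + 51 - 16x + 2x^2. Setting dATC/dx = −588/x^2 − 16 + 4x = 0 gives x = 7 (since 4·7^3 − 16·7^2 = 588).
min ATC = 588/7 + 51 − 16·7 + 2·7^2 = $121. That is the break-even price.
Between these two prices the firm operates at a loss; above $121 it earns a profit.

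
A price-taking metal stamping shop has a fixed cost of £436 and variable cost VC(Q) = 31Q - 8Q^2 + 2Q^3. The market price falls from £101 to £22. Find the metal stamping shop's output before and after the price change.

Output falls from 5 to 0 (the firm shuts down)

MC = 31 - 16Q + 6Q^2; the shutdown threshold is min AVC = £23 (at Q = 2).
At P = £101 ≥ min AVC, set P = MC on the rising branch: Q = 5.
At P = £22 < min AVC = £23, price no longer covers variable cost at any output, so the firm shuts down: Q = 0.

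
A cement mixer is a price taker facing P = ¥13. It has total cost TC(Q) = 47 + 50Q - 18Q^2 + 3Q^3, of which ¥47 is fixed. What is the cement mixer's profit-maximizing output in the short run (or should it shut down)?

Shut down

From TC, MC = TC'(Q) = 50 - 36Q + 9Q^2 and AVC = VC/Q = 50 - 18Q + 3Q^2.
AVC hits its minimum where MC = AVC, at Q = 3, giving min AVC = 50 - 18·3 + 3·3^2 = ¥23.
Since P = ¥13 < min AVC = ¥23, price fails to cover variable cost at any output.
The firm minimizes its loss by shutting down and losing only its fixed cost of ¥47.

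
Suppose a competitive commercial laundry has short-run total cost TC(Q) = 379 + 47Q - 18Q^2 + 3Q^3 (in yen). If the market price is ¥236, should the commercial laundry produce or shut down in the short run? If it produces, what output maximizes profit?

From TC, MC = TC'(Q) = 47 - 36Q + 9Q^2 and AVC = VC/Q = 47 - 18Q + 3Q^2.
AVC hits its minimum where MC = AVC, at Q = 3, giving min AVC = 47 - 18·3 + 3·3^2 = ¥20.
Because ¥236 ≥ ¥20, revenue can cover variable cost; the firm operates.
Solving P = MC: -189 - 36Q + 9Q^2 = 0 ⇒ Q = -3 or 7. On the upward-sloping branch, Q* = 7.
Check: AVC at Q = 7 is ¥68 ≤ P, so revenue covers variable cost.
Profit = P·Q − TC = 236·7 − 855 = ¥797.

Produce at Q = 7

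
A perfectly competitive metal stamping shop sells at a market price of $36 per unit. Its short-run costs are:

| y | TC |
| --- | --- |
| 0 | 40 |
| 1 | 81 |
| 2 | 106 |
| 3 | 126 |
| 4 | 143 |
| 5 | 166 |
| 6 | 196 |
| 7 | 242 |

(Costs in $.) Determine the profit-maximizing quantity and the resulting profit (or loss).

Tabulate TR − TC: y=0: -40; y=1: -45; y=2: -34; y=3: -18; y=4: 1; y=5: 14; y=6: 20; y=7: 10.
Profit is maximized at y = 6. AVC there is 156/6 = $26 ≤ P, so producing beats shutting down (which would give -$40).

y = 6; profit = $20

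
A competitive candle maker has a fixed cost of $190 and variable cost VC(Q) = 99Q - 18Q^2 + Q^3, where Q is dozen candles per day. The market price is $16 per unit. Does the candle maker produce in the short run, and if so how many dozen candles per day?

Shut down

From TC, MC = TC'(Q) = 99 - 36Q + 3Q^2 and AVC = VC/Q = 99 - 18Q + Q^2.
AVC is minimized where dAVC/dQ = -18 + 2Q = 0, at Q = 9; min AVC = 99 - 18·9 + 9^2 = $18.
With P < min AVC ($16 < $18), every unit sold adds to the loss.
Shutting down limits the loss to fixed cost, $190.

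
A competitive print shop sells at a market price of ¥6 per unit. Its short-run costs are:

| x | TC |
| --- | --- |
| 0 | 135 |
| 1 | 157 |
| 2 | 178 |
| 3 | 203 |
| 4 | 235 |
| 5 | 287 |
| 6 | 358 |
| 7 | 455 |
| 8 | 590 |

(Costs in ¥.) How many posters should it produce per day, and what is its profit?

x = 0 (shut down); profit = -¥135

Tabulate TR − TC: x=0: -135; x=1: -151; x=2: -166; x=3: -185; x=4: -211; x=5: -257; x=6: -322; x=7: -413; x=8: -542.
Profit is highest at x = 0. Equivalently, the lowest AVC in the table is 43/2 ≈ ¥21.50 at x = 2, and P = ¥6 falls below it — price never covers variable cost, so the firm shuts down and loses only its fixed cost.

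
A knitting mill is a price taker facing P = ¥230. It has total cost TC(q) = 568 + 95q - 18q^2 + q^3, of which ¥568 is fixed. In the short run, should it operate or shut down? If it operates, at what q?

Produce at q = 15

Strip out fixed cost: VC = 95q - 18q^2 + q^3. Then AVC = 95 - 18q + q^2 and MC = 95 - 36q + 3q^2.
AVC hits its minimum where MC = AVC, at q = 9, giving min AVC = 95 - 18·9 + 9^2 = ¥14.
P = ¥230 exceeds min AVC = ¥14, so the firm stays open.
Set P = MC: 230 = 95 - 36q + 3q^2 → -135 - 36q + 3q^2 = 0. The roots are q = -3 and q = 15; the profit-maximizing output is on the rising part of MC, so q* = 15.
Check: AVC at q = 15 is ¥50 ≤ P, so revenue covers variable cost.
Profit = P·q − TC = 230·15 − 1318 = ¥2132.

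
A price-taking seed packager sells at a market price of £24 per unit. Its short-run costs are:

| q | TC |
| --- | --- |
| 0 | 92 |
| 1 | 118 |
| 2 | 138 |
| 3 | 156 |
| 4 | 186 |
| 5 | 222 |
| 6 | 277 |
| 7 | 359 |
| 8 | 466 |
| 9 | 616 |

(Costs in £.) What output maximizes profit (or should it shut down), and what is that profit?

q = 3; profit = -£84

Profit at each row (π = 24q − TC): q=0: -92; q=1: -94; q=2: -90; q=3: -84; q=4: -90; q=5: -102; q=6: -133; q=7: -191; q=8: -274; q=9: -400.
Profit is maximized at q = 3. AVC there is 64/3 = £21.33 ≤ P, so producing beats shutting down (which would give -£92).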